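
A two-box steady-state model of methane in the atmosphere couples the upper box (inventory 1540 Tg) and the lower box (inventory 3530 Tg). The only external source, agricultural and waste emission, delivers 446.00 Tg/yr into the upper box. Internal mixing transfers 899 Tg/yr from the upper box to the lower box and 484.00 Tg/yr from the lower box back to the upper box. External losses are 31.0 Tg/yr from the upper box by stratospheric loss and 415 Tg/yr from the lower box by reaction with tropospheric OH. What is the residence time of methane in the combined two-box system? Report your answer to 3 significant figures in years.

Residence time in the combined system uses the total inventory and the total *external* removal — internal exchanges between the two boxes cancel.
M_total = 1540 + 3530 = 5070.0 Tg.
ΣF_external_out = 31.0 + 415 = 446.00 Tg/yr.
τ = M_total / ΣF_ext = 5070.0 / 446.00 = 11.37 yr.

11.4 yr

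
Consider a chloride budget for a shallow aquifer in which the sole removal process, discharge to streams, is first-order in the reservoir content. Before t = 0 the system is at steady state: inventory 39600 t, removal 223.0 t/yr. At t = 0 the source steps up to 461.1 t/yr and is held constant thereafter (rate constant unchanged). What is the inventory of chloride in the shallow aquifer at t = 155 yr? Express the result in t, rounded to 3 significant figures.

64200 t

The sink rate constant is k = F₀/M₀ = 223.0/39600 = 0.005631 yr⁻¹.
Solving dM/dt = F₁ − kM with M(0) = M₀ gives M(t) = F₁/k + (M₀ − F₁/k)·e^(−kt).
F₁/k = 461.1/0.005631 = 81881 t; kt = 0.005631 × 155 = 0.8729, e^(−kt) = 0.4178.
M(155) = 81881 + (39600 − 81881) × 0.4178 = 81881 − 17660 = 64218 t.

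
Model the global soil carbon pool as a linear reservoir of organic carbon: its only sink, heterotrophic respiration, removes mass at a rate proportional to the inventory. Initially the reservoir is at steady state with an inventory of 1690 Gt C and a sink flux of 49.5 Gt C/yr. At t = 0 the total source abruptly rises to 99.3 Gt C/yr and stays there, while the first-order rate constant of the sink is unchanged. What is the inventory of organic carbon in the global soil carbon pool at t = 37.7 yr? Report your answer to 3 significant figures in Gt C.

The sink rate constant is k = F₀/M₀ = 49.5/1690 = 0.02929 yr⁻¹.
Solving dM/dt = F₁ − kM with M(0) = M₀ gives M(t) = F₁/k + (M₀ − F₁/k)·e^(−kt).
F₁/k = 99.3/0.02929 = 3390.2 Gt C; kt = 0.02929 × 37.7 = 1.104, e^(−kt) = 0.3315.
M(37.7) = 3390.2 + (1690 − 3390.2) × 0.3315 = 3390.2 − 563.6 = 2826.7 Gt C.

2830 Gt C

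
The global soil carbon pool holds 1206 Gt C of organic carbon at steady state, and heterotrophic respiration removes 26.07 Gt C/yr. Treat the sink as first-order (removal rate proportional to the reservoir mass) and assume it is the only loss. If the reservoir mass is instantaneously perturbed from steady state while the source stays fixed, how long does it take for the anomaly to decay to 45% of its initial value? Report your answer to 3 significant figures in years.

For a linear reservoir the anomaly decays as exp(−t/τ) with τ = M/F = 1206/26.07 = 46.26 yr.
exp(−t/τ) = 0.45 ⇒ t = −τ ln(0.45) = 46.26 × 0.7985 = 36.94 yr.

36.9 yr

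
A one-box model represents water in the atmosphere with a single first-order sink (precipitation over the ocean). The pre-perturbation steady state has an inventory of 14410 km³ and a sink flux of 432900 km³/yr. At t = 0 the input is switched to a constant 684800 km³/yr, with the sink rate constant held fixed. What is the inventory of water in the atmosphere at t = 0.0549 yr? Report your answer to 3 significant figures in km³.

Residence time τ = M₀/F₀ = 0.03329 yr. The eventual steady state is M_∞ = M₀·(F₁/F₀) = 14410 × 684800/432900 = 22795 km³.
The anomaly ΔM(t) = M(t) − M_∞ decays as ΔM₀·e^(−t/τ) with ΔM₀ = 14410 − 22795 = −8385 km³.
At t = 0.0549 yr, e^(−t/τ) = e^(−1.649) = 0.1922, so ΔM = −1611 km³ and M = 22795 − 1611 = 21184 km³.

21200 km³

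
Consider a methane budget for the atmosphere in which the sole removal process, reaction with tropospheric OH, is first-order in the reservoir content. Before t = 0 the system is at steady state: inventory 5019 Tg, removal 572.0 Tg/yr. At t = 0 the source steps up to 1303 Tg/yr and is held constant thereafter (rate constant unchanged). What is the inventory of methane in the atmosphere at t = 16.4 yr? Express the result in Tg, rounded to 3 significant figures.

10400 Tg

The sink rate constant is k = F₀/M₀ = 572.0/5019 = 0.1140 yr⁻¹.
Solving dM/dt = F₁ − kM with M(0) = M₀ gives M(t) = F₁/k + (M₀ − F₁/k)·e^(−kt).
F₁/k = 1303/0.1140 = 11433 Tg; kt = 0.1140 × 16.4 = 1.869, e^(−kt) = 0.1543.
M(16.4) = 11433 + (5019 − 11433) × 0.1543 = 11433 − 989.5 = 10444 Tg.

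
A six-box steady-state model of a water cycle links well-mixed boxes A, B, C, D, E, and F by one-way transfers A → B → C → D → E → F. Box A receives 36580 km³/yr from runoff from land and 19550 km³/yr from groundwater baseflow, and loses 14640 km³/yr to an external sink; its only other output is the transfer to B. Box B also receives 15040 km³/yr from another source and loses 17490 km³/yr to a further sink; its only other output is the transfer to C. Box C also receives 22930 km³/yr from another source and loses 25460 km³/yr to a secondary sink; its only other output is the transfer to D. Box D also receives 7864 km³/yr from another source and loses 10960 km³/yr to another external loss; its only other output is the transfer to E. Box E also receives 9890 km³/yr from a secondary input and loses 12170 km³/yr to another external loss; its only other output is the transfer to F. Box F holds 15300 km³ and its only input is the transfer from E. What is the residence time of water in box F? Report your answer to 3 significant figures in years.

0.491 yr

Box A: F(A→B) = (36580 + 19550) − 14640 = 41490 km³/yr.
Box B: F(B→C) = (41490 + 15040) − 17490 = 39040 km³/yr.
Box C: F(C→D) = (39040 + 22930) − 25460 = 36510 km³/yr.
Box D: F(D→E) = (36510 + 7864) − 10960 = 33414 km³/yr.
Box E: F(E→F) = (33414 + 9890) − 12170 = 31134 km³/yr.
Box F throughput = its input = 31134 km³/yr; τ = 15300 / 31134 = 0.4914 yr.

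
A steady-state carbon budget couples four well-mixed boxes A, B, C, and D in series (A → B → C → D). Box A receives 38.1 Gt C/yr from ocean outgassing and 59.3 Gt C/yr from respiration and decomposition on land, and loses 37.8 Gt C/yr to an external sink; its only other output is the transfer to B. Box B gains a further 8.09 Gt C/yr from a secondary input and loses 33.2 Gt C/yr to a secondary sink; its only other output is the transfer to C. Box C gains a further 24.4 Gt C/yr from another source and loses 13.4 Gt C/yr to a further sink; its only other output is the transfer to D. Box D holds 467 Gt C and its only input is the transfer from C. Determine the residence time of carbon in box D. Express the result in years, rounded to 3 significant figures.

Box A: F(A→B) = (38.1 + 59.3) − 37.8 = 59.600 Gt C/yr.
Box B: F(B→C) = (59.600 + 8.09) − 33.2 = 34.490 Gt C/yr.
Box C: F(C→D) = (34.490 + 24.4) − 13.4 = 45.490 Gt C/yr.
Box D throughput = its input = 45.490 Gt C/yr; τ = 467 / 45.490 = 10.27 yr.

10.3 yr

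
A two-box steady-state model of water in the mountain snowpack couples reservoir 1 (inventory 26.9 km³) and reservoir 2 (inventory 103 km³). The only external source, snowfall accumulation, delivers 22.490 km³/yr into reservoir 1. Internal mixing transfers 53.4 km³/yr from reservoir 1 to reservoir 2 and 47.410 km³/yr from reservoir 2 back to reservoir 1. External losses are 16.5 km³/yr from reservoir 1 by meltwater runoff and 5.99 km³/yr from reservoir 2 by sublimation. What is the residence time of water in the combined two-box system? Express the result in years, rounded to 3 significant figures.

For the system as a whole, the A↔B exchange is internal and contributes nothing to the throughput; only the external sinks remove mass.
M_total = 26.9 + 103 = 129.90 km³.
ΣF_external_out = 16.5 + 5.99 = 22.490 km³/yr.
τ = M_total / ΣF_ext = 129.90 / 22.490 = 5.776 yr.

5.78 yr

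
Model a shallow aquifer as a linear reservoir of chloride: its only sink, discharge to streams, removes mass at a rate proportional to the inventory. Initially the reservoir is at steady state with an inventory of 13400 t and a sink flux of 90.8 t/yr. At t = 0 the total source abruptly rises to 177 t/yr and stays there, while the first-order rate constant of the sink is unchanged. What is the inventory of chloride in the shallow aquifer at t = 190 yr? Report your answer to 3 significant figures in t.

22600 t

The sink rate constant is k = F₀/M₀ = 90.8/13400 = 0.006776 yr⁻¹.
Solving dM/dt = F₁ − kM with M(0) = M₀ gives M(t) = F₁/k + (M₀ − F₁/k)·e^(−kt).
F₁/k = 177/0.006776 = 26121 t; kt = 0.006776 × 190 = 1.287, e^(−kt) = 0.2760.
M(190) = 26121 + (13400 − 26121) × 0.2760 = 26121 − 3511 = 22610 t.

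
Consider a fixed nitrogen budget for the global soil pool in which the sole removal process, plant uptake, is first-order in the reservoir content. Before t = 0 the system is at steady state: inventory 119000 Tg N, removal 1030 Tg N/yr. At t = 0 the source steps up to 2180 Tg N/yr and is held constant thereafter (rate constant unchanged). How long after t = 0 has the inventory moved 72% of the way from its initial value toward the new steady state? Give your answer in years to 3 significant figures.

147 yr

τ = M₀/F₀ = 119000/1030 = 115.5 yr.
The remaining gap fraction is e^(−t/τ); 72% covered ⇒ e^(−t/τ) = 0.280.
t = −τ ln(0.280) = 115.5 × 1.273 = 147.1 yr.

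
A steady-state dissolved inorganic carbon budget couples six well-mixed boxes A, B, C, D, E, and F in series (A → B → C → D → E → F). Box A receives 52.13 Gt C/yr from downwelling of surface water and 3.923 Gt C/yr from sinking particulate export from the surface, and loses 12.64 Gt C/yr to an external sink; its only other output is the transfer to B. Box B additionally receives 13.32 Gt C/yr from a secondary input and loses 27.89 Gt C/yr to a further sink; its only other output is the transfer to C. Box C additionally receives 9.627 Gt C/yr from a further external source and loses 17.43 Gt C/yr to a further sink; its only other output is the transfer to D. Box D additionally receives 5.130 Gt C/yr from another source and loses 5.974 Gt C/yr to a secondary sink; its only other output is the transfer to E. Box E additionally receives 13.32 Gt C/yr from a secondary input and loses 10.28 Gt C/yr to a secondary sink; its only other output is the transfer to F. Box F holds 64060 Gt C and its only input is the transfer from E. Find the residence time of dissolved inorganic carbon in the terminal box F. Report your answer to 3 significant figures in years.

Box A: F(A→B) = (52.13 + 3.923) − 12.64 = 43.413 Gt C/yr.
Box B: F(B→C) = (43.413 + 13.32) − 27.89 = 28.843 Gt C/yr.
Box C: F(C→D) = (28.843 + 9.627) − 17.43 = 21.040 Gt C/yr.
Box D: F(D→E) = (21.040 + 5.130) − 5.974 = 20.196 Gt C/yr.
Box E: F(E→F) = (20.196 + 13.32) − 10.28 = 23.236 Gt C/yr.
Box F throughput = its input = 23.236 Gt C/yr; τ = 64060 / 23.236 = 2757 yr.

2760 yr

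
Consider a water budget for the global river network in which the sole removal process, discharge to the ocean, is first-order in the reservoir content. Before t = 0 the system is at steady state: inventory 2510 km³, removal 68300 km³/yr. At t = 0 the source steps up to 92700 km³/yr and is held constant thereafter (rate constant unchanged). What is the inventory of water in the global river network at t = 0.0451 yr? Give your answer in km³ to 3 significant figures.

3140 km³

Residence time τ = M₀/F₀ = 0.03675 yr. The eventual steady state is M_∞ = M₀·(F₁/F₀) = 2510 × 92700/68300 = 3406.7 km³.
The anomaly ΔM(t) = M(t) − M_∞ decays as ΔM₀·e^(−t/τ) with ΔM₀ = 2510 − 3406.7 = −896.7 km³.
At t = 0.0451 yr, e^(−t/τ) = e^(−1.227) = 0.2931, so ΔM = −262.8 km³ and M = 3406.7 − 262.8 = 3143.9 km³.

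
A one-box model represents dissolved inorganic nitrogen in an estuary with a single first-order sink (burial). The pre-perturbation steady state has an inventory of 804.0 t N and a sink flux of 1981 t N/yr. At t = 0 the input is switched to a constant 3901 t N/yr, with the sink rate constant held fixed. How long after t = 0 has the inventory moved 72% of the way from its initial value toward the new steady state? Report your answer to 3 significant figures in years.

τ = M₀/F₀ = 804.0/1981 = 0.4059 yr.
The remaining gap fraction is e^(−t/τ); 72% covered ⇒ e^(−t/τ) = 0.280.
t = −τ ln(0.280) = 0.4059 × 1.273 = 0.5166 yr.

0.517 yr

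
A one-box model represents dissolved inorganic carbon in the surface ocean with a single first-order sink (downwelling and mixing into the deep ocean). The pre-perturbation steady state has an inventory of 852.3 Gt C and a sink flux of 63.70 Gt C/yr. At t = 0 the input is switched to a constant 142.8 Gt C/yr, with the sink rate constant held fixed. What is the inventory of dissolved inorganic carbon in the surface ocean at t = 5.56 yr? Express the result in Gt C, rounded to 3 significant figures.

1210 Gt C

The sink rate constant is k = F₀/M₀ = 63.70/852.3 = 0.07474 yr⁻¹.
Solving dM/dt = F₁ − kM with M(0) = M₀ gives M(t) = F₁/k + (M₀ − F₁/k)·e^(−kt).
F₁/k = 142.8/0.07474 = 1910.7 Gt C; kt = 0.07474 × 5.56 = 0.4155, e^(−kt) = 0.6600.
M(5.56) = 1910.7 + (852.3 − 1910.7) × 0.6600 = 1910.7 − 698.5 = 1212.2 Gt C.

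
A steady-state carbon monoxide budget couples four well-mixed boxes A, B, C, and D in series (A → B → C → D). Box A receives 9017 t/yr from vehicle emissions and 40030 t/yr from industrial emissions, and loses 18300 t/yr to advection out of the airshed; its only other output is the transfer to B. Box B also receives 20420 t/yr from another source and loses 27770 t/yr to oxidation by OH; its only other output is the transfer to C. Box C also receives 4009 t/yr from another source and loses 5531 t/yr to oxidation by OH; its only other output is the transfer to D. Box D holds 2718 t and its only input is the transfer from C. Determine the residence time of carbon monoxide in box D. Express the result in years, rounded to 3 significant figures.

Box A: F(A→B) = (9017 + 40030) − 18300 = 30747 t/yr.
Box B: F(B→C) = (30747 + 20420) − 27770 = 23397 t/yr.
Box C: F(C→D) = (23397 + 4009) − 5531 = 21875 t/yr.
Box D throughput = its input = 21875 t/yr; τ = 2718 / 21875 = 0.1243 yr.

0.124 yr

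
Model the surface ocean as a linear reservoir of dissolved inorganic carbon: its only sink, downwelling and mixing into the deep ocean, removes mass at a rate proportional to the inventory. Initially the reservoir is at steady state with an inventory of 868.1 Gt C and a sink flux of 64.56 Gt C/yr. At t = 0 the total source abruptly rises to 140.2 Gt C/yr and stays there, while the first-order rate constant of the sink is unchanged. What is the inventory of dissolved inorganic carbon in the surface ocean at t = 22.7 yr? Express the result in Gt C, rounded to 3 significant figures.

The sink rate constant is k = F₀/M₀ = 64.56/868.1 = 0.07437 yr⁻¹.
Solving dM/dt = F₁ − kM with M(0) = M₀ gives M(t) = F₁/k + (M₀ − F₁/k)·e^(−kt).
F₁/k = 140.2/0.07437 = 1885.2 Gt C; kt = 0.07437 × 22.7 = 1.688, e^(−kt) = 0.1849.
M(22.7) = 1885.2 + (868.1 − 1885.2) × 0.1849 = 1885.2 − 188.0 = 1697.2 Gt C.

1700 Gt C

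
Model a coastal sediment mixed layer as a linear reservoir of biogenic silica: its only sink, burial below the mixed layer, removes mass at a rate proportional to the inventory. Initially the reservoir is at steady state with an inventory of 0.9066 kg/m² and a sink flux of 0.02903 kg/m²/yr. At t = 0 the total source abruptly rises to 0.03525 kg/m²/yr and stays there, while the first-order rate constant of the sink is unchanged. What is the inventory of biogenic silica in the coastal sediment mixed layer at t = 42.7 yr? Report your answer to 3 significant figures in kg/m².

1.05 kg/m²

τ = M₀/F₀ = 0.9066/0.02903 = 31.23 yr; rate constant k = 1/τ.
New steady state M_∞ = F₁/k = F₁·τ = 0.03525 × 31.23 = 1.1008 kg/m².
M(t) = M_∞ + (M₀ − M_∞)·e^(−t/τ); t/τ = 42.7/31.23 = 1.367, so e^(−t/τ) = 0.2548.
M(t) = 1.1008 − 0.1942 × 0.2548 = 1.0514 kg/m².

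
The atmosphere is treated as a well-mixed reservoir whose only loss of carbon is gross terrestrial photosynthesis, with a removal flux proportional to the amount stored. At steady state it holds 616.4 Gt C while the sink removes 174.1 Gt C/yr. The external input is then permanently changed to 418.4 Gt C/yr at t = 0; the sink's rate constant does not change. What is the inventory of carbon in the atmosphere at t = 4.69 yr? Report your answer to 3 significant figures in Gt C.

Residence time τ = M₀/F₀ = 3.540 yr. The eventual steady state is M_∞ = M₀·(F₁/F₀) = 616.4 × 418.4/174.1 = 1481.3 Gt C.
The anomaly ΔM(t) = M(t) − M_∞ decays as ΔM₀·e^(−t/τ) with ΔM₀ = 616.4 − 1481.3 = −864.9 Gt C.
At t = 4.69 yr, e^(−t/τ) = e^(−1.325) = 0.2659, so ΔM = −230.0 Gt C and M = 1481.3 − 230.0 = 1251.4 Gt C.

1250 Gt C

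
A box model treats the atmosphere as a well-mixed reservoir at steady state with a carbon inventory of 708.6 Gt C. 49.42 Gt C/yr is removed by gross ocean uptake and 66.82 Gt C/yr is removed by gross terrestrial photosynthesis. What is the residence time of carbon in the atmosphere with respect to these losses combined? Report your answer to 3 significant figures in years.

Total removal = 49.42 + 66.82 = 116.24 Gt C/yr.
τ = M / ΣF_out = 708.6 / 116.24 = 6.096 yr.

6.10 yr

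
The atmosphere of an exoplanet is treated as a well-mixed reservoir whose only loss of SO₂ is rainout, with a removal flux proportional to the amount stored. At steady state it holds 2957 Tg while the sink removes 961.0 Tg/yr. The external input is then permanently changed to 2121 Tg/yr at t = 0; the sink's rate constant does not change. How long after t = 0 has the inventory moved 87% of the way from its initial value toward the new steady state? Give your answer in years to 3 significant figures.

τ = M₀/F₀ = 2957/961.0 = 3.077 yr.
The remaining gap fraction is e^(−t/τ); 87% covered ⇒ e^(−t/τ) = 0.130.
t = −τ ln(0.130) = 3.077 × 2.040 = 6.278 yr.

6.28 yr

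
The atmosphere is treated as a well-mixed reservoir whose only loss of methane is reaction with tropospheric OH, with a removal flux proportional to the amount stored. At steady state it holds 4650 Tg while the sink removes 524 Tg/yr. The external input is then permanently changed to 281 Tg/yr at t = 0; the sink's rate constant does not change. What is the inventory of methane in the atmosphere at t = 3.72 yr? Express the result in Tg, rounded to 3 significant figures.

τ = M₀/F₀ = 4650/524 = 8.874 yr; rate constant k = 1/τ.
New steady state M_∞ = F₁/k = F₁·τ = 281 × 8.874 = 2493.6 Tg.
M(t) = M_∞ + (M₀ − M_∞)·e^(−t/τ); t/τ = 3.72/8.874 = 0.4192, so e^(−t/τ) = 0.6576.
M(t) = 2493.6 + 2156 × 0.6576 = 3911.6 Tg.

3910 Tg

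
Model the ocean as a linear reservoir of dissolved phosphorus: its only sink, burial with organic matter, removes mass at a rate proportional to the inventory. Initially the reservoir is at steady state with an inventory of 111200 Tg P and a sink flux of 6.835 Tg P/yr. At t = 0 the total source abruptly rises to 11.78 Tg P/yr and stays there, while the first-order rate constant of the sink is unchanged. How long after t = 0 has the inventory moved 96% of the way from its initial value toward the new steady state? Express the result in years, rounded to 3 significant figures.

τ = M₀/F₀ = 111200/6.835 = 16270 yr.
The remaining gap fraction is e^(−t/τ); 96% covered ⇒ e^(−t/τ) = 0.0400.
t = −τ ln(0.0400) = 16270 × 3.219 = 52370 yr.

52400 yr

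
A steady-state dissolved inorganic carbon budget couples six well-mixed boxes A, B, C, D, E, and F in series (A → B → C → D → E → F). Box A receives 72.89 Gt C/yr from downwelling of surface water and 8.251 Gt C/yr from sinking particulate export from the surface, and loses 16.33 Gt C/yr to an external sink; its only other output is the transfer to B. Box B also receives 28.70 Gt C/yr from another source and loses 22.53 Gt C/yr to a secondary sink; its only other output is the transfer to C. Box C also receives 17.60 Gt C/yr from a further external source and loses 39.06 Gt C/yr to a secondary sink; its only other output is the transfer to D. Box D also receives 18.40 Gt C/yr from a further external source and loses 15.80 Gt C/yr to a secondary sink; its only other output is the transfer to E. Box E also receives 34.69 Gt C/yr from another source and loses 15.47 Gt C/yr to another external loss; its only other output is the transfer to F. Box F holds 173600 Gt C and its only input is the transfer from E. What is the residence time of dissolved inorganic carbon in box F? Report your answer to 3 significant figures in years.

2430 yr

Box A: F(A→B) = (72.89 + 8.251) − 16.33 = 64.811 Gt C/yr.
Box B: F(B→C) = (64.811 + 28.70) − 22.53 = 70.981 Gt C/yr.
Box C: F(C→D) = (70.981 + 17.60) − 39.06 = 49.521 Gt C/yr.
Box D: F(D→E) = (49.521 + 18.40) − 15.80 = 52.121 Gt C/yr.
Box E: F(E→F) = (52.121 + 34.69) − 15.47 = 71.341 Gt C/yr.
Box F throughput = its input = 71.341 Gt C/yr; τ = 173600 / 71.341 = 2433 yr.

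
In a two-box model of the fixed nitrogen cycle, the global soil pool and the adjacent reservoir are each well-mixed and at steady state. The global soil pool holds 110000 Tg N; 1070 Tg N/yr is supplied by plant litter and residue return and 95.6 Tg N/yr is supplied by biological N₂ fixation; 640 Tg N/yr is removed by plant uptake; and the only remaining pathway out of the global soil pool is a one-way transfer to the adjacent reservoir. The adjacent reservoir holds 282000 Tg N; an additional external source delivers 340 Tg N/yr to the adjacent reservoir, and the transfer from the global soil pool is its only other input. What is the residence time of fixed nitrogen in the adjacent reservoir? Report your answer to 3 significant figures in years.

Balance the global soil pool: ΣF_in = 1070 + 95.6 = 1165.6 Tg N/yr.
Transfer to the adjacent reservoir = ΣF_in − (640) = 525.60 Tg N/yr.
Total input to the adjacent reservoir = 525.60 + 340 = 865.60 Tg N/yr; at steady state this equals its total output.
τ = M / F = 282000 / 865.60 = 325.8 yr.

326 yr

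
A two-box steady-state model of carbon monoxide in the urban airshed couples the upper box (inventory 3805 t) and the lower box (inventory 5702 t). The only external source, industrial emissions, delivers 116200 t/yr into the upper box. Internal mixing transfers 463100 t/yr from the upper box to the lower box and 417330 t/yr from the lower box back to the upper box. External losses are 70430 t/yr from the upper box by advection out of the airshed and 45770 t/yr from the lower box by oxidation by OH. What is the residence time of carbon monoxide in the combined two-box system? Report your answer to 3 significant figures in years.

0.0818 yr

For the system as a whole, the A↔B exchange is internal and contributes nothing to the throughput; only the external sinks remove mass.
M_total = 3805 + 5702 = 9507.0 t.
ΣF_external_out = 70430 + 45770 = 116200 t/yr.
τ = M_total / ΣF_ext = 9507.0 / 116200 = 0.08182 yr.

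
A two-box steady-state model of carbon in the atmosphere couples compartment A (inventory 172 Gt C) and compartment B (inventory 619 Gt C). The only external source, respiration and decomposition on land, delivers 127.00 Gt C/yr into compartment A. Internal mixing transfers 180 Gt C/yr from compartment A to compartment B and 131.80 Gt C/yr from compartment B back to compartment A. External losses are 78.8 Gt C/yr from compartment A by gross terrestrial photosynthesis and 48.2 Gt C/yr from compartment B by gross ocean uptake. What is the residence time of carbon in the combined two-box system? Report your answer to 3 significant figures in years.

6.23 yr

Treat the two boxes together as one reservoir: the mixing fluxes between them are internal recycling, so τ = ΣM / Σ(external losses).
M_total = 172 + 619 = 791.00 Gt C.
ΣF_external_out = 78.8 + 48.2 = 127.00 Gt C/yr.
τ = M_total / ΣF_ext = 791.00 / 127.00 = 6.228 yr.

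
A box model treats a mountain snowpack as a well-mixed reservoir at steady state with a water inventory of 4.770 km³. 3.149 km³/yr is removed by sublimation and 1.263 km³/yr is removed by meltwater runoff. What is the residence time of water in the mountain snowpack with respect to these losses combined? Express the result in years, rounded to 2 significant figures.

Total removal = 3.149 + 1.263 = 4.4120 km³/yr.
τ = M / ΣF_out = 4.770 / 4.4120 = 1.081 yr.

1.1 yr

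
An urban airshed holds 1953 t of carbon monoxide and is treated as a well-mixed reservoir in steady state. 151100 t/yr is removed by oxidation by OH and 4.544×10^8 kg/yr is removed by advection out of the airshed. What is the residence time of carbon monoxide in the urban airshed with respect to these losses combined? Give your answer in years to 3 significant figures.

Convert the advection out of the airshed flux: 4.544×10^8 kg/yr = 454400 t/yr.
Total removal = 151100 + 454400 = 605500 t/yr.
τ = M / ΣF_out = 1953 / 605500 = 0.003225 yr.

0.00323 yr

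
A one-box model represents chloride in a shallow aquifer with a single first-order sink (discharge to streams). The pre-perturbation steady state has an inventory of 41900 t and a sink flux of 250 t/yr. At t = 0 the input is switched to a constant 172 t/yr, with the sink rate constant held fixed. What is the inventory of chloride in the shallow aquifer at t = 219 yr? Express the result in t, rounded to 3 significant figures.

32400 t

The sink rate constant is k = F₀/M₀ = 250/41900 = 0.005967 yr⁻¹.
Solving dM/dt = F₁ − kM with M(0) = M₀ gives M(t) = F₁/k + (M₀ − F₁/k)·e^(−kt).
F₁/k = 172/0.005967 = 28827 t; kt = 0.005967 × 219 = 1.307, e^(−kt) = 0.2707.
M(219) = 28827 + (41900 − 28827) × 0.2707 = 28827 + 3539 = 32366 t.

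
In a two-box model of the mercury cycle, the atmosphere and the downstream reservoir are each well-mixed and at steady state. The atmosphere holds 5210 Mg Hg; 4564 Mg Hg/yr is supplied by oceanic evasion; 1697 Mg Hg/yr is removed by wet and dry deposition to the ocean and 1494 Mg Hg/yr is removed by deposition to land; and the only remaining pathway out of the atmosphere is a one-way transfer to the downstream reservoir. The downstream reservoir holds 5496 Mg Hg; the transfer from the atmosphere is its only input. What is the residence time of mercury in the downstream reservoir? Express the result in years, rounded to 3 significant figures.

4.00 yr

Balance the atmosphere: ΣF_in = 4564.0 Mg Hg/yr.
Transfer to the downstream reservoir = ΣF_in − (1697 + 1494) = 1373.0 Mg Hg/yr.
At steady state the output of the downstream reservoir equals its input, 1373.0 Mg Hg/yr.
τ = M / F = 5496 / 1373.0 = 4.003 yr.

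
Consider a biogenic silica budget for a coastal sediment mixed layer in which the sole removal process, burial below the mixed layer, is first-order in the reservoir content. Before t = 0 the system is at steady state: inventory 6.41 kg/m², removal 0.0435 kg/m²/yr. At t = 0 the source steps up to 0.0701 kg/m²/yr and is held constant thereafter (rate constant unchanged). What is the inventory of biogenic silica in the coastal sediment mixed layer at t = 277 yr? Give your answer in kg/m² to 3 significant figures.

Residence time τ = M₀/F₀ = 147.4 yr. The eventual steady state is M_∞ = M₀·(F₁/F₀) = 6.41 × 0.0701/0.0435 = 10.330 kg/m².
The anomaly ΔM(t) = M(t) − M_∞ decays as ΔM₀·e^(−t/τ) with ΔM₀ = 6.41 − 10.330 = −3.920 kg/m².
At t = 277 yr, e^(−t/τ) = e^(−1.880) = 0.1526, so ΔM = −0.5982 kg/m² and M = 10.330 − 0.5982 = 9.7315 kg/m².

9.73 kg/m²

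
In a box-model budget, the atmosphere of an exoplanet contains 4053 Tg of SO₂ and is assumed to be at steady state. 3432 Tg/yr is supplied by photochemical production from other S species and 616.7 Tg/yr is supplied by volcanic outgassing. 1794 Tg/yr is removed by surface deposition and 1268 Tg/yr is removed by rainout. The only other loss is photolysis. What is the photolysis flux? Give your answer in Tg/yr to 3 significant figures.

At steady state ΣF_in = ΣF_out.
ΣF_in = 3432 + 616.7 = 4048.7 Tg/yr.
Photolysis flux = ΣF_in − (1794 + 1268) = 4048.7 − 3062 = 986.7 Tg/yr.

987 Tg/yr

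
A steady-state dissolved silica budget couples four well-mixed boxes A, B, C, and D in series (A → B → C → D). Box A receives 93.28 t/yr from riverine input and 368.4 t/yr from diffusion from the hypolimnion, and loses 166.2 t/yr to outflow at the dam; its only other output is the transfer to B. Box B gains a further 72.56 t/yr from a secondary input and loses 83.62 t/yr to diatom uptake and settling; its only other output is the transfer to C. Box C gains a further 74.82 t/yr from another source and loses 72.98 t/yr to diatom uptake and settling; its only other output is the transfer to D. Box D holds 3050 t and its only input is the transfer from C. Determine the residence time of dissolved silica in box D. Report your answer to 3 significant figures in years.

10.7 yr

Box A: F(A→B) = (93.28 + 368.4) − 166.2 = 295.48 t/yr.
Box B: F(B→C) = (295.48 + 72.56) − 83.62 = 284.42 t/yr.
Box C: F(C→D) = (284.42 + 74.82) − 72.98 = 286.26 t/yr.
Box D throughput = its input = 286.26 t/yr; τ = 3050 / 286.26 = 10.65 yr.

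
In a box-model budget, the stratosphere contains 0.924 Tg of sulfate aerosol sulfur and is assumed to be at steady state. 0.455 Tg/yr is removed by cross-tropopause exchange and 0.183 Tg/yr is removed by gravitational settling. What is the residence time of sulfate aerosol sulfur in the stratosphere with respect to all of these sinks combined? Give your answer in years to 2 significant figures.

1.4 yr

Total removal flux = 0.455 + 0.183 = 0.63800 Tg/yr.
τ = M / ΣF_out = 0.924 / 0.63800 = 1.448 yr.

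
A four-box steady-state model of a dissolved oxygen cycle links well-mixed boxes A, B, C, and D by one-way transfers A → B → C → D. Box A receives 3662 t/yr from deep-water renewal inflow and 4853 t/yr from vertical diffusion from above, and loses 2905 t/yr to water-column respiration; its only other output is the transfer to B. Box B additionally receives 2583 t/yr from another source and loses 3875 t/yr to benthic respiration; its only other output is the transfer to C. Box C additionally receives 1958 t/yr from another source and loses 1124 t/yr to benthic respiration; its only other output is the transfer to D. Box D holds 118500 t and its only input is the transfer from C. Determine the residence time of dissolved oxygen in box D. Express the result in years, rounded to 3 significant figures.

Box A: F(A→B) = (3662 + 4853) − 2905 = 5610.0 t/yr.
Box B: F(B→C) = (5610.0 + 2583) − 3875 = 4318.0 t/yr.
Box C: F(C→D) = (4318.0 + 1958) − 1124 = 5152.0 t/yr.
Box D throughput = its input = 5152.0 t/yr; τ = 118500 / 5152.0 = 23.00 yr.

23.0 yr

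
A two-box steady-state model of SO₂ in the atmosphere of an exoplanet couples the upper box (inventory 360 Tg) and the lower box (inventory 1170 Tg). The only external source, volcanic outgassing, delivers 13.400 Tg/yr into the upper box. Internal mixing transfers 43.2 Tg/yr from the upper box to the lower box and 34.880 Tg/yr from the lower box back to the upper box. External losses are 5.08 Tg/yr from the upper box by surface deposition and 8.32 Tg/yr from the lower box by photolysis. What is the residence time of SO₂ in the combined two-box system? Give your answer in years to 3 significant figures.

For the system as a whole, the A↔B exchange is internal and contributes nothing to the throughput; only the external sinks remove mass.
M_total = 360 + 1170 = 1530.0 Tg.
ΣF_external_out = 5.08 + 8.32 = 13.400 Tg/yr.
τ = M_total / ΣF_ext = 1530.0 / 13.400 = 114.2 yr.

114 yr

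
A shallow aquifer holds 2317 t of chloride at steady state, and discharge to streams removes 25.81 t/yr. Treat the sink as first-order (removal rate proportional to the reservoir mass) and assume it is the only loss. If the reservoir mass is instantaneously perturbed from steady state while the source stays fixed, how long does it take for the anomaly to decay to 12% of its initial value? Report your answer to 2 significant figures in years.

For a linear reservoir the anomaly decays as exp(−t/τ) with τ = M/F = 2317/25.81 = 89.77 yr.
exp(−t/τ) = 0.12 ⇒ t = −τ ln(0.12) = 89.77 × 2.120 = 190.3 yr.

190 yr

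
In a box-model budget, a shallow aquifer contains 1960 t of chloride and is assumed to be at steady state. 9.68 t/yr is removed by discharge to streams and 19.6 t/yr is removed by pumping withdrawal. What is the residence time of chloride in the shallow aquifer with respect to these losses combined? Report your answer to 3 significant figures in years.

66.9 yr

Total removal = 9.680 + 19.60 = 29.280 t/yr.
τ = M / ΣF_out = 1960 / 29.280 = 66.94 yr.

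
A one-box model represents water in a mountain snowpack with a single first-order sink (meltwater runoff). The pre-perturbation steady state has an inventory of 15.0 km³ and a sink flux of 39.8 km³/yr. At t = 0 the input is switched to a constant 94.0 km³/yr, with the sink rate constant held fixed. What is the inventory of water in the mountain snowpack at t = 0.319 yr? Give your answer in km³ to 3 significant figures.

The sink rate constant is k = F₀/M₀ = 39.8/15.0 = 2.653 yr⁻¹.
Solving dM/dt = F₁ − kM with M(0) = M₀ gives M(t) = F₁/k + (M₀ − F₁/k)·e^(−kt).
F₁/k = 94.0/2.653 = 35.427 km³; kt = 2.653 × 0.319 = 0.8464, e^(−kt) = 0.4290.
M(0.319) = 35.427 + (15.0 − 35.427) × 0.4290 = 35.427 − 8.762 = 26.665 km³.

26.7 km³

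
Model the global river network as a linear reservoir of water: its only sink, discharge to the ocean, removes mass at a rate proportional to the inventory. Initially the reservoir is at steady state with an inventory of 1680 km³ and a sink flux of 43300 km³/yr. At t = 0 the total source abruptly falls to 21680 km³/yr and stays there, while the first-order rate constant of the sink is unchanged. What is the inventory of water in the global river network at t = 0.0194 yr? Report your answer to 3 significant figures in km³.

1350 km³

The sink rate constant is k = F₀/M₀ = 43300/1680 = 25.77 yr⁻¹.
Solving dM/dt = F₁ − kM with M(0) = M₀ gives M(t) = F₁/k + (M₀ − F₁/k)·e^(−kt).
F₁/k = 21680/25.77 = 841.16 km³; kt = 25.77 × 0.0194 = 0.5000, e^(−kt) = 0.6065.
M(0.0194) = 841.16 + (1680 − 841.16) × 0.6065 = 841.16 + 508.8 = 1349.9 km³.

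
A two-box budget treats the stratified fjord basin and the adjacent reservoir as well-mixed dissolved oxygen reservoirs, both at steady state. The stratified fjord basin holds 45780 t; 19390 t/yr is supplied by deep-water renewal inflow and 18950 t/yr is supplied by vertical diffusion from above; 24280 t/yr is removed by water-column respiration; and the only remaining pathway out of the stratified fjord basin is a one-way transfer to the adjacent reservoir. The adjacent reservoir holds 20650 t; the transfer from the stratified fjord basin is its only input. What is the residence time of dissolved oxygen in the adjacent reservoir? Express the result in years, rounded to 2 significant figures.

1.5 yr

Balance the stratified fjord basin: ΣF_in = 19390 + 18950 = 38340 t/yr.
Transfer to the adjacent reservoir = ΣF_in − (24280) = 14060 t/yr.
At steady state the output of the adjacent reservoir equals its input, 14060 t/yr.
τ = M / F = 20650 / 14060 = 1.469 yr.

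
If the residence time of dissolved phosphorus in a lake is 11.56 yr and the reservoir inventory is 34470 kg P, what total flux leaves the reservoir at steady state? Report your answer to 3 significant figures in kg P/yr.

2980 kg P/yr

F = M / τ = 34470 / 11.56 = 2982 kg P/yr.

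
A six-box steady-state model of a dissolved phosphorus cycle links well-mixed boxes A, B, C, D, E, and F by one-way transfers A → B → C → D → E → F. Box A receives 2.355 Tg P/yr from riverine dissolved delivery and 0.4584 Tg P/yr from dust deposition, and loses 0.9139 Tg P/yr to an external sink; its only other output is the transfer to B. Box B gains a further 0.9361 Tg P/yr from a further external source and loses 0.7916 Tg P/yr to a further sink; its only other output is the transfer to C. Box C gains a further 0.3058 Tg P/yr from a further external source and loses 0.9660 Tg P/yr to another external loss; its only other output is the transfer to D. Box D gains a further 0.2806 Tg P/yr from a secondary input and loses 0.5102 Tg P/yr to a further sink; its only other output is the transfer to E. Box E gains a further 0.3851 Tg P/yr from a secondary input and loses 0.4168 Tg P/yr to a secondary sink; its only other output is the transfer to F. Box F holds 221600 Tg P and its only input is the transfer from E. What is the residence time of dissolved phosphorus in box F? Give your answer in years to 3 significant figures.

197000 yr

Box A: F(A→B) = (2.355 + 0.4584) − 0.9139 = 1.8995 Tg P/yr.
Box B: F(B→C) = (1.8995 + 0.9361) − 0.7916 = 2.0440 Tg P/yr.
Box C: F(C→D) = (2.0440 + 0.3058) − 0.9660 = 1.3838 Tg P/yr.
Box D: F(D→E) = (1.3838 + 0.2806) − 0.5102 = 1.1542 Tg P/yr.
Box E: F(E→F) = (1.1542 + 0.3851) − 0.4168 = 1.1225 Tg P/yr.
Box F throughput = its input = 1.1225 Tg P/yr; τ = 221600 / 1.1225 = 197400 yr.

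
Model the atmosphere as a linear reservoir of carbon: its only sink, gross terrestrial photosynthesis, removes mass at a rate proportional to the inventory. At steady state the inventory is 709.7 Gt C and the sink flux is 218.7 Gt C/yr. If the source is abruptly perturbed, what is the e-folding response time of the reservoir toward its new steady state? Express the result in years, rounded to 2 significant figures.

3.2 yr

For a linear reservoir the response time equals the residence time τ = M/F.
τ = 709.7 / 218.7 = 3.245 yr.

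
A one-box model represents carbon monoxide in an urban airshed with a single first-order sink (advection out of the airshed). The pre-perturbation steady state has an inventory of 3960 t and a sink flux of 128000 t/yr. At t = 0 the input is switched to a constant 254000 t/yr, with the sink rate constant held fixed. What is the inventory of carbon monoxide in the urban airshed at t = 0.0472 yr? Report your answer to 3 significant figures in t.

7010 t

Residence time τ = M₀/F₀ = 0.03094 yr. The eventual steady state is M_∞ = M₀·(F₁/F₀) = 3960 × 254000/128000 = 7858.1 t.
The anomaly ΔM(t) = M(t) − M_∞ decays as ΔM₀·e^(−t/τ) with ΔM₀ = 3960 − 7858.1 = −3898 t.
At t = 0.0472 yr, e^(−t/τ) = e^(−1.526) = 0.2175, so ΔM = −847.8 t and M = 7858.1 − 847.8 = 7010.4 t.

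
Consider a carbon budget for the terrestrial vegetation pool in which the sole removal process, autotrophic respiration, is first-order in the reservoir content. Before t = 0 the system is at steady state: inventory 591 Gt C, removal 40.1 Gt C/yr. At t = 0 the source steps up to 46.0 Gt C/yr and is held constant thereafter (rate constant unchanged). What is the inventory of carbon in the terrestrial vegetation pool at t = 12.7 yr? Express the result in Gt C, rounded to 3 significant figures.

The sink rate constant is k = F₀/M₀ = 40.1/591 = 0.06785 yr⁻¹.
Solving dM/dt = F₁ − kM with M(0) = M₀ gives M(t) = F₁/k + (M₀ − F₁/k)·e^(−kt).
F₁/k = 46.0/0.06785 = 677.96 Gt C; kt = 0.06785 × 12.7 = 0.8617, e^(−kt) = 0.4224.
M(12.7) = 677.96 + (591 − 677.96) × 0.4224 = 677.96 − 36.73 = 641.22 Gt C.

641 Gt C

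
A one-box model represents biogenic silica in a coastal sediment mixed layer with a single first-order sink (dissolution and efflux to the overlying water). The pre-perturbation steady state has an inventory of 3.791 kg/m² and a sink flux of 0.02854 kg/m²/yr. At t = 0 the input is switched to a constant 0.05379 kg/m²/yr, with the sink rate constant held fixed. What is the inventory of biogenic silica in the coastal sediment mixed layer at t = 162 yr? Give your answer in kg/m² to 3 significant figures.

6.15 kg/m²

τ = M₀/F₀ = 3.791/0.02854 = 132.8 yr; rate constant k = 1/τ.
New steady state M_∞ = F₁/k = F₁·τ = 0.05379 × 132.8 = 7.1450 kg/m².
M(t) = M_∞ + (M₀ − M_∞)·e^(−t/τ); t/τ = 162/132.8 = 1.220, so e^(−t/τ) = 0.2954.
M(t) = 7.1450 − 3.354 × 0.2954 = 6.1544 kg/m².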